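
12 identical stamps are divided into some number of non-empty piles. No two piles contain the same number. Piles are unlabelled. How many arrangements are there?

They are:
12
11,1
10,2
9,3
9,2,1
8,4
8,3,1
7,5
7,4,1
7,3,2
6,5,1
6,4,2
6,3,2,1
5,4,3
5,4,2,1

15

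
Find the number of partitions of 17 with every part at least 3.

Listing the qualifying partitions of 17:
17
14 + 3
13 + 4
12 + 5
11 + 6
11 + 3 + 3
10 + 7
10 + 4 + 3
9 + 8
9 + 5 + 3
9 + 4 + 4
8 + 6 + 3
8 + 5 + 4
8 + 3 + 3 + 3
7 + 7 + 3
7 + 6 + 4
7 + 5 + 5
7 + 4 + 3 + 3
6 + 6 + 5
6 + 5 + 3 + 3
6 + 4 + 4 + 3
5 + 5 + 4 + 3
5 + 4 + 4 + 4
5 + 3 + 3 + 3 + 3
4 + 4 + 3 + 3 + 3
Counting gives 25.

25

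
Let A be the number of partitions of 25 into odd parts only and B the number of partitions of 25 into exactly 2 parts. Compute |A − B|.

Partitions of 25 into odd parts only: 142.
Partitions of 25 into exactly 2 parts: 12.
|142 − 12| = 130.

130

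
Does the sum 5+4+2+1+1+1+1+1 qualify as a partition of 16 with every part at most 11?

The parts sum to 16, and the condition 'no summand exceeds 11' holds.

Yes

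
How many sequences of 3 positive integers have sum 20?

171

Place 2 bars in the 19 internal gaps of a row of 20 dots: C(19,2) = 171.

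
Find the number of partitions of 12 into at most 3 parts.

They are:
12
11, 1
10, 2
10, 1, 1
9, 3
9, 2, 1
8, 4
8, 3, 1
8, 2, 2
7, 5
7, 4, 1
7, 3, 2
6, 6
6, 5, 1
6, 4, 2
6, 3, 3
5, 5, 2
5, 4, 3
4, 4, 4

19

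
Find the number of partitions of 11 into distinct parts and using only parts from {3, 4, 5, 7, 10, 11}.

2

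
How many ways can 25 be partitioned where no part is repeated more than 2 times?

513

Systematic enumeration (by largest part, then next-largest, …) yields 513.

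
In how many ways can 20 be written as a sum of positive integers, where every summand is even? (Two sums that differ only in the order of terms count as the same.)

42

There are too many to list fully; the first 12 (by largest part) are:
20
18, 2
16, 4
16, 2, 2
14, 6
14, 4, 2
14, 2, 2, 2
12, 8
12, 6, 2
12, 4, 4
12, 4, 2, 2
12, 2, 2, 2, 2
…and 30 more, for 42 total.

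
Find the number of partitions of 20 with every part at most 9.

488

Counting exhaustively, 488 partitions satisfy the conditions.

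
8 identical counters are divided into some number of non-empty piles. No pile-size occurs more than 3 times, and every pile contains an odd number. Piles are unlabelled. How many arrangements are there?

The partitions of 8 that satisfy the conditions:
7,1
5,3
5,1,1,1
3,3,1,1
Counting gives 4.

4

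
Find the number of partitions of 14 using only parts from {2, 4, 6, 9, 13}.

They are:
6 + 6 + 2
6 + 4 + 4
6 + 4 + 2 + 2
6 + 2 + 2 + 2 + 2
4 + 4 + 4 + 2
4 + 4 + 2 + 2 + 2
4 + 2 + 2 + 2 + 2 + 2
2 + 2 + 2 + 2 + 2 + 2 + 2

8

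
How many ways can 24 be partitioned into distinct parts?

122

Direct enumeration gives 122 partitions.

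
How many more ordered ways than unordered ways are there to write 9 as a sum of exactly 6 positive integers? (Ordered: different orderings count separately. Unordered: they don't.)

53

Compositions: C(8,5) = 56.
Partitions of 9 into exactly 6 parts: 3.
Difference: 56 − 3 = 53.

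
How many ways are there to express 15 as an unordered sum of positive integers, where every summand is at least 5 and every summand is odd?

2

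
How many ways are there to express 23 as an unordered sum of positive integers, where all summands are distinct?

104

Enumerating by decreasing first part gives 104 partitions in all.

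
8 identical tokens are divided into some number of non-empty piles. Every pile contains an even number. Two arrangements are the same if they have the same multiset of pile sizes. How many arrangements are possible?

5

Listing the qualifying partitions of 8:
8
6, 2
4, 4
4, 2, 2
2, 2, 2, 2
Counting gives 5.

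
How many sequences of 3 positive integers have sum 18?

Equivalently, choose which 2 of the 17 gaps become plus signs: C(17,2) = 136.

136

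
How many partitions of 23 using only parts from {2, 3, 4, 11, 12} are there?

26

A partial list (first 12 by largest part):
11, 12
3, 4, 4, 12
2, 2, 3, 4, 12
2, 3, 3, 3, 12
2, 2, 2, 2, 3, 12
4, 4, 4, 11
2, 2, 4, 4, 11
2, 3, 3, 4, 11
2, 2, 2, 2, 4, 11
3, 3, 3, 3, 11
2, 2, 2, 3, 3, 11
2, 2, 2, 2, 2, 2, 11
…and 14 more, for 26 total.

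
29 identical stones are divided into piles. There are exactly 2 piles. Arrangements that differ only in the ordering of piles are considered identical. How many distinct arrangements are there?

14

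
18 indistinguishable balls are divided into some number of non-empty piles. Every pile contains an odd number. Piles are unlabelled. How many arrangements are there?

46

A partial list (first 12 by largest part):
17,1
15,3
15,1,1,1
13,5
13,3,1,1
13,1,1,1,1,1
11,7
11,5,1,1
11,3,3,1
11,3,1,1,1,1
11,1,1,1,1,1,1,1
9,9
…and 34 more, for 46 total.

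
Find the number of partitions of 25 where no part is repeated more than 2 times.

Direct enumeration gives 513 partitions.

513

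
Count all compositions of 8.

The number of compositions of n is 2^(n−1); here 2^7 = 128.

128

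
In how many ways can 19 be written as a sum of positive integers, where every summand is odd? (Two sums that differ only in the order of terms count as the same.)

54

There are too many to list fully; the first 12 (by largest part) are:
19
17+1+1
15+3+1
15+1+1+1+1
13+5+1
13+3+3
13+3+1+1+1
13+1+1+1+1+1+1
11+7+1
11+5+3
11+5+1+1+1
11+3+3+1+1
…and 42 more, for 54 total.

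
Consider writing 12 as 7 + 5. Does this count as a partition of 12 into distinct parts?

The parts sum to 12, and the condition 'all summands are distinct' holds.

Yes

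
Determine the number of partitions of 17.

297

Systematic enumeration (by largest part, then next-largest, …) yields 297.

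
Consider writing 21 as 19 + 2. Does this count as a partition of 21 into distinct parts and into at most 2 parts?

The parts sum to 21, and the condition 'all summands are distinct' holds; the condition 'there are at most 2 summands' holds.

Yes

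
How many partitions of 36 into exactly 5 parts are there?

Systematic enumeration (by largest part, then next-largest, …) yields 748.

748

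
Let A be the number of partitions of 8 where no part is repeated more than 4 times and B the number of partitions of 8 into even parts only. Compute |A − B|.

Partitions of 8 where no part is repeated more than 4 times: 19.
Partitions of 8 into even parts only: 5.
|19 − 5| = 14.

14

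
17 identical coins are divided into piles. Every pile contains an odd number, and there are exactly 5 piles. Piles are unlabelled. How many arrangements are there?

Listing the qualifying partitions of 17:
13,1,1,1,1
11,3,1,1,1
9,5,1,1,1
9,3,3,1,1
7,7,1,1,1
7,5,3,1,1
7,3,3,3,1
5,5,5,1,1
5,5,3,3,1
5,3,3,3,3

10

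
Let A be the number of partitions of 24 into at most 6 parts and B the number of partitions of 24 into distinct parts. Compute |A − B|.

Partitions of 24 into at most 6 parts: 532.
Partitions of 24 into distinct parts: 122.
|532 − 122| = 410.

410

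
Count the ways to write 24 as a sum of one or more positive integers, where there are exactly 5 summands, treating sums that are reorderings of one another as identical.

A full systematic count gives 164.

164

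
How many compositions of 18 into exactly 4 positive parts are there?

Place 3 bars in the 17 internal gaps of a row of 18 dots: C(17,3) = 680.

680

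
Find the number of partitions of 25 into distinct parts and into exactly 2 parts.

12

Enumerating:
1+24
2+23
3+22
4+21
5+20
6+19
7+18
8+17
9+16
10+15
11+14
12+13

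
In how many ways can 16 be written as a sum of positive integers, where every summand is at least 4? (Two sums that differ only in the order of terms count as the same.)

11

Enumerating:
16
4,12
5,11
6,10
7,9
8,8
4,4,8
4,5,7
4,6,6
5,5,6
4,4,4,4
That's 11 in total.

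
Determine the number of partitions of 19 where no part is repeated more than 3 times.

258

Counting exhaustively, 258 partitions satisfy the conditions.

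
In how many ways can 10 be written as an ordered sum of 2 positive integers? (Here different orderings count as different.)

9

Equivalently, choose which 1 of the 9 gaps become plus signs: C(9,1) = 9.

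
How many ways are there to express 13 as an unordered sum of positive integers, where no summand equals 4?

71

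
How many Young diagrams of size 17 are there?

297

Direct enumeration gives 297 partitions.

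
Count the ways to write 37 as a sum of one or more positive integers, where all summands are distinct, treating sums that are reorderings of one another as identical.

760

Counting exhaustively, 760 partitions satisfy the conditions.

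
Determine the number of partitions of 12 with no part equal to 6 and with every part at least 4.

4

Enumerating:
12
4,8
5,7
4,4,4
Counting gives 4.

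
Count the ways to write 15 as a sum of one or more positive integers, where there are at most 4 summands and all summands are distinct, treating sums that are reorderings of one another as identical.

There are too many to list fully; the first 12 (by largest part) are:
15
1+14
2+13
3+12
1+2+12
4+11
1+3+11
5+10
1+4+10
2+3+10
6+9
1+5+9
…and 14 more, for 26 total.

26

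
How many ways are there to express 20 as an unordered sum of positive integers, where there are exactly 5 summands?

84

Enumerating by decreasing first part gives 84 partitions in all.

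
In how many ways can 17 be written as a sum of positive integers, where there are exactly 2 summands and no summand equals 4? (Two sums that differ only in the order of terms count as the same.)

7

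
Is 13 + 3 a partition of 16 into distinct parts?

Yes

The parts sum to 16, and the condition 'all summands are distinct' holds.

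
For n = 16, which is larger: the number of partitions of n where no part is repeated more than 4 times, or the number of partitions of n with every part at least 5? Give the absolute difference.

158

Partitions of 16 where no part is repeated more than 4 times: 164.
Partitions of 16 with every part at least 5: 6.
|164 − 6| = 158.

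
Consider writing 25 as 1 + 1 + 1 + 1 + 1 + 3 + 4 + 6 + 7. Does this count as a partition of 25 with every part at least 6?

No

The parts sum to 25, and the condition 'every summand is at least 6' is violated.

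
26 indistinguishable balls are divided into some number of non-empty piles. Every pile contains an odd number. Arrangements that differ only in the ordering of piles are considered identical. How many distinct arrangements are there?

Direct enumeration gives 165 partitions.

165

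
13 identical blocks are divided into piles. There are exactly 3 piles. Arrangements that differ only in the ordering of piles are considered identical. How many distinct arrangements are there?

14

Enumerating:
11+1+1
10+2+1
9+3+1
9+2+2
8+4+1
8+3+2
7+5+1
7+4+2
7+3+3
6+6+1
6+5+2
6+4+3
5+5+3
5+4+4
Counting gives 14.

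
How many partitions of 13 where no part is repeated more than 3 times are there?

64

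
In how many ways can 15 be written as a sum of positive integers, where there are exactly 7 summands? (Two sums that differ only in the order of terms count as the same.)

The partitions of 15 that satisfy the conditions:
9 + 1 + 1 + 1 + 1 + 1 + 1
8 + 2 + 1 + 1 + 1 + 1 + 1
7 + 3 + 1 + 1 + 1 + 1 + 1
7 + 2 + 2 + 1 + 1 + 1 + 1
6 + 4 + 1 + 1 + 1 + 1 + 1
6 + 3 + 2 + 1 + 1 + 1 + 1
6 + 2 + 2 + 2 + 1 + 1 + 1
5 + 5 + 1 + 1 + 1 + 1 + 1
5 + 4 + 2 + 1 + 1 + 1 + 1
5 + 3 + 3 + 1 + 1 + 1 + 1
5 + 3 + 2 + 2 + 1 + 1 + 1
5 + 2 + 2 + 2 + 2 + 1 + 1
4 + 4 + 3 + 1 + 1 + 1 + 1
4 + 4 + 2 + 2 + 1 + 1 + 1
4 + 3 + 3 + 2 + 1 + 1 + 1
4 + 3 + 2 + 2 + 2 + 1 + 1
4 + 2 + 2 + 2 + 2 + 2 + 1
3 + 3 + 3 + 3 + 1 + 1 + 1
3 + 3 + 3 + 2 + 2 + 1 + 1
3 + 3 + 2 + 2 + 2 + 2 + 1
3 + 2 + 2 + 2 + 2 + 2 + 2
Counting gives 21.

21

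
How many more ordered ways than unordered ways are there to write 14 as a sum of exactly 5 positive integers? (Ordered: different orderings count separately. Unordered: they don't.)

Ordered (compositions into 5 parts): C(13,4) = 715.
Unordered (partitions into 5 parts): 23.
Difference: 715 − 23 = 692.

692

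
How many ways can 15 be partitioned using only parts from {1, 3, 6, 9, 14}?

17

Enumerating:
14, 1
9, 6
9, 3, 3
9, 3, 1, 1, 1
9, 1, 1, 1, 1, 1, 1
6, 6, 3
6, 6, 1, 1, 1
6, 3, 3, 3
6, 3, 3, 1, 1, 1
6, 3, 1, 1, 1, 1, 1, 1
6, 1, 1, 1, 1, 1, 1, 1, 1, 1
3, 3, 3, 3, 3
3, 3, 3, 3, 1, 1, 1
3, 3, 3, 1, 1, 1, 1, 1, 1
3, 3, 1, 1, 1, 1, 1, 1, 1, 1, 1
3, 1, 1, 1, 1, 1, 1, 1, 1, 1, 1, 1, 1
1, 1, 1, 1, 1, 1, 1, 1, 1, 1, 1, 1, 1, 1, 1
Counting gives 17.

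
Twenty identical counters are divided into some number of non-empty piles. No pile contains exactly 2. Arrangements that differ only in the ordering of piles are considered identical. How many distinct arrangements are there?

Counting exhaustively, 242 partitions satisfy the conditions.

242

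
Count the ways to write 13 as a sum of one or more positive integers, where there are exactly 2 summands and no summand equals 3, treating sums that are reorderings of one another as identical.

Listing the qualifying partitions of 13:
12,1
11,2
9,4
8,5
7,6

5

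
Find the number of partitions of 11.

A partial list (first 12 by largest part):
11
10,1
9,2
9,1,1
8,3
8,2,1
8,1,1,1
7,4
7,3,1
7,2,2
7,2,1,1
7,1,1,1,1
…and 44 more, for 56 total.

56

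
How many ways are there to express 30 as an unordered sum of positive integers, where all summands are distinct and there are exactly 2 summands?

Enumerating:
29, 1
28, 2
27, 3
26, 4
25, 5
24, 6
23, 7
22, 8
21, 9
20, 10
19, 11
18, 12
17, 13
16, 14

14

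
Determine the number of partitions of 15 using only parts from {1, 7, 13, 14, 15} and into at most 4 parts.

Enumerating:
15
14,1
13,1,1
7,7,1

4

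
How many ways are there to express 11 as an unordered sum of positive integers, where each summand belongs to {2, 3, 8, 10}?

3

They are:
8+3
3+3+3+2
3+2+2+2+2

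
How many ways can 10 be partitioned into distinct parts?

The partitions of 10 that satisfy the conditions:
10
9+1
8+2
7+3
7+2+1
6+4
6+3+1
5+4+1
5+3+2
4+3+2+1
Counting gives 10.

10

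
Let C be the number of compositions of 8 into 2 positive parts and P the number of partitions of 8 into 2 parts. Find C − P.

3

Compositions: C(7,1) = 7.
Partitions of 8 into exactly 2 parts: 4.
Difference: 7 − 4 = 3.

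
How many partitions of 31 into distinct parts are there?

Counting exhaustively, 340 partitions satisfy the conditions.

340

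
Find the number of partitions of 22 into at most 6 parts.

Counting exhaustively, 391 partitions satisfy the conditions.

391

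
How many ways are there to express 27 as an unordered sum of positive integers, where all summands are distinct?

Counting exhaustively, 192 partitions satisfy the conditions.

192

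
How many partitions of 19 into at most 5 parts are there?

164

There are 164 such partitions.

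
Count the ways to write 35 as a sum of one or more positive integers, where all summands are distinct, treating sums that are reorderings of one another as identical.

Direct enumeration gives 585 partitions.

585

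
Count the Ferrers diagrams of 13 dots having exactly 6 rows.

Listing the qualifying partitions of 13:
8+1+1+1+1+1
7+2+1+1+1+1
6+3+1+1+1+1
6+2+2+1+1+1
5+4+1+1+1+1
5+3+2+1+1+1
5+2+2+2+1+1
4+4+2+1+1+1
4+3+3+1+1+1
4+3+2+2+1+1
4+2+2+2+2+1
3+3+3+2+1+1
3+3+2+2+2+1
3+2+2+2+2+2

14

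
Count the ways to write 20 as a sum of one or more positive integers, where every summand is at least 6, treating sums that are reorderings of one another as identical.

They are:
20
14+6
13+7
12+8
11+9
10+10
8+6+6
7+7+6

8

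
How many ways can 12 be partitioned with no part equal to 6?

66

A partial list (first 12 by largest part):
12
1, 11
2, 10
1, 1, 10
3, 9
1, 2, 9
1, 1, 1, 9
4, 8
1, 3, 8
2, 2, 8
1, 1, 2, 8
1, 1, 1, 1, 8
…and 54 more, for 66 total.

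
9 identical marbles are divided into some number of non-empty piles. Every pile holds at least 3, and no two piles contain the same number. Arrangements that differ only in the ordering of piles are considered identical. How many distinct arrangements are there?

3

The partitions of 9 that satisfy the conditions:
9
6, 3
5, 4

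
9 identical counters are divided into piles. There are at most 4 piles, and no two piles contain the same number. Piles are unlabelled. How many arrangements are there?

8

Enumerating:
9
8,1
7,2
6,3
6,2,1
5,4
5,3,1
4,3,2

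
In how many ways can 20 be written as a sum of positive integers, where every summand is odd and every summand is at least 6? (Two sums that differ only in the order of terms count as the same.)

2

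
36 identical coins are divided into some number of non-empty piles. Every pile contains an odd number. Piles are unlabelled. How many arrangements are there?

A full systematic count gives 668.

668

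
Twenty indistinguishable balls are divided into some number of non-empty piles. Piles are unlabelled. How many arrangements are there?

627

Counting exhaustively, 627 partitions satisfy the conditions.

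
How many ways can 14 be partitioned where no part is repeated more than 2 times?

57

A partial list (first 12 by largest part):
14
13 + 1
12 + 2
12 + 1 + 1
11 + 3
11 + 2 + 1
10 + 4
10 + 3 + 1
10 + 2 + 2
10 + 2 + 1 + 1
9 + 5
9 + 4 + 1
…and 45 more, for 57 total.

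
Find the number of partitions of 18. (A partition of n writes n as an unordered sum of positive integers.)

There are 385 such partitions.

385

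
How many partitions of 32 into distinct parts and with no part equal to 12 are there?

Direct enumeration gives 332 partitions.

332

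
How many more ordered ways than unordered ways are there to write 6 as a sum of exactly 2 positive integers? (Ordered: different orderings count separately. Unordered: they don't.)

2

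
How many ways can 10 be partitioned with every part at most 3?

14

They are:
3 + 3 + 3 + 1
3 + 3 + 2 + 2
3 + 3 + 2 + 1 + 1
3 + 3 + 1 + 1 + 1 + 1
3 + 2 + 2 + 2 + 1
3 + 2 + 2 + 1 + 1 + 1
3 + 2 + 1 + 1 + 1 + 1 + 1
3 + 1 + 1 + 1 + 1 + 1 + 1 + 1
2 + 2 + 2 + 2 + 2
2 + 2 + 2 + 2 + 1 + 1
2 + 2 + 2 + 1 + 1 + 1 + 1
2 + 2 + 1 + 1 + 1 + 1 + 1 + 1
2 + 1 + 1 + 1 + 1 + 1 + 1 + 1 + 1
1 + 1 + 1 + 1 + 1 + 1 + 1 + 1 + 1 + 1
Counting gives 14.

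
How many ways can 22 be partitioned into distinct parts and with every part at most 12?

56

A partial list (first 12 by largest part):
12,10
12,9,1
12,8,2
12,7,3
12,7,2,1
12,6,4
12,6,3,1
12,5,4,1
12,5,3,2
12,4,3,2,1
11,10,1
11,9,2
…and 44 more, for 56 total.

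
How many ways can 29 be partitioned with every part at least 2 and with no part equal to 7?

637

Systematic enumeration (by largest part, then next-largest, …) yields 637.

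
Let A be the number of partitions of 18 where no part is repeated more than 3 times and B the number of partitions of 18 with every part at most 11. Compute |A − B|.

147

Partitions of 18 where no part is repeated more than 3 times: 208.
Partitions of 18 with every part at most 11: 355.
|208 − 355| = 147.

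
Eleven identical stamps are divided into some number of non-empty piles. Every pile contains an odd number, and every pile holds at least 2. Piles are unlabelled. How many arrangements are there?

2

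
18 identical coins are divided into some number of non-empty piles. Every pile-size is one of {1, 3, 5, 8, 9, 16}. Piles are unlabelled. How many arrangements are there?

There are too many to list fully; the first 12 (by largest part) are:
16+1+1
9+9
9+8+1
9+5+3+1
9+5+1+1+1+1
9+3+3+3
9+3+3+1+1+1
9+3+1+1+1+1+1+1
9+1+1+1+1+1+1+1+1+1
8+8+1+1
8+5+5
8+5+3+1+1
…and 22 more, for 34 total.

34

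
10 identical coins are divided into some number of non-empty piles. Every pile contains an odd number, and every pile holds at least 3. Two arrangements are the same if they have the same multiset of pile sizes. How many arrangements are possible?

They are:
3+7
5+5
That's 2 in total.

2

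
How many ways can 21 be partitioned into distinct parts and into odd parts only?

8

The partitions of 21 that satisfy the conditions:
21
17, 3, 1
15, 5, 1
13, 7, 1
13, 5, 3
11, 9, 1
11, 7, 3
9, 7, 5
That's 8 in total.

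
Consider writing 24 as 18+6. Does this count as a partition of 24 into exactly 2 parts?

Yes

The parts sum to 24, and the condition 'there are exactly 2 summands' holds.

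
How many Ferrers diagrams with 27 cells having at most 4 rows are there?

A full systematic count gives 225.

225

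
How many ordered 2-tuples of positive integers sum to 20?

Place 1 bars in the 19 internal gaps of a row of 20 dots: C(19,1) = 19.

19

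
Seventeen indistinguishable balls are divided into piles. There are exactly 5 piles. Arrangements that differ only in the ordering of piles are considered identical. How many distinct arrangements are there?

47

There are too many to list fully; the first 12 (by largest part) are:
13 + 1 + 1 + 1 + 1
12 + 2 + 1 + 1 + 1
11 + 3 + 1 + 1 + 1
11 + 2 + 2 + 1 + 1
10 + 4 + 1 + 1 + 1
10 + 3 + 2 + 1 + 1
10 + 2 + 2 + 2 + 1
9 + 5 + 1 + 1 + 1
9 + 4 + 2 + 1 + 1
9 + 3 + 3 + 1 + 1
9 + 3 + 2 + 2 + 1
9 + 2 + 2 + 2 + 2
…and 35 more, for 47 total.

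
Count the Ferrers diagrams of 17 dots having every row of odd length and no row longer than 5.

They are:
1+1+5+5+5
1+3+3+5+5
1+1+1+1+3+5+5
1+1+1+1+1+1+1+5+5
3+3+3+3+5
1+1+1+3+3+3+5
1+1+1+1+1+1+3+3+5
1+1+1+1+1+1+1+1+1+3+5
1+1+1+1+1+1+1+1+1+1+1+1+5
1+1+3+3+3+3+3
1+1+1+1+1+3+3+3+3
1+1+1+1+1+1+1+1+3+3+3
1+1+1+1+1+1+1+1+1+1+1+3+3
1+1+1+1+1+1+1+1+1+1+1+1+1+1+3
1+1+1+1+1+1+1+1+1+1+1+1+1+1+1+1+1

15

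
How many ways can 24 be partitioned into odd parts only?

122

A full systematic count gives 122.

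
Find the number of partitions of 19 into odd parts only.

There are too many to list fully; the first 12 (by largest part) are:
19
17,1,1
15,3,1
15,1,1,1,1
13,5,1
13,3,3
13,3,1,1,1
13,1,1,1,1,1,1
11,7,1
11,5,3
11,5,1,1,1
11,3,3,1,1
…and 42 more, for 54 total.

54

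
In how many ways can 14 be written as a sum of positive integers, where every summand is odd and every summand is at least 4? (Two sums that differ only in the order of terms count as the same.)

2

Enumerating:
9, 5
7, 7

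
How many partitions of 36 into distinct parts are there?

668

Counting exhaustively, 668 partitions satisfy the conditions.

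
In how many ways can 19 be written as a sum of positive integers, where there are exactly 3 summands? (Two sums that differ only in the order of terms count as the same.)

30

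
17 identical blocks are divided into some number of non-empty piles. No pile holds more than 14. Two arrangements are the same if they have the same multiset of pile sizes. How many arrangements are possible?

Enumerating by decreasing first part gives 293 partitions in all.

293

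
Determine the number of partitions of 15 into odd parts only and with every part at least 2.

5

Listing the qualifying partitions of 15:
15
9,3,3
7,5,3
5,5,5
3,3,3,3,3
Counting gives 5.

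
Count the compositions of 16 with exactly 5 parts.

1365

A composition of 16 into 5 positive parts is chosen by placing 4 dividers among the 15 gaps between 16 units: C(15,4) = 1365.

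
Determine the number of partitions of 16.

Counting exhaustively, 231 partitions satisfy the conditions.

231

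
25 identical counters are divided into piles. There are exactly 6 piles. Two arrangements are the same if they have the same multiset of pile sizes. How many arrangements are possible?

Counting exhaustively, 235 partitions satisfy the conditions.

235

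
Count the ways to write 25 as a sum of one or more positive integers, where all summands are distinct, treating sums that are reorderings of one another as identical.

142

A full systematic count gives 142.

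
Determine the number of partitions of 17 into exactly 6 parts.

There are too many to list fully; the first 12 (by largest part) are:
12,1,1,1,1,1
11,2,1,1,1,1
10,3,1,1,1,1
10,2,2,1,1,1
9,4,1,1,1,1
9,3,2,1,1,1
9,2,2,2,1,1
8,5,1,1,1,1
8,4,2,1,1,1
8,3,3,1,1,1
8,3,2,2,1,1
8,2,2,2,2,1
…and 32 more, for 44 total.

44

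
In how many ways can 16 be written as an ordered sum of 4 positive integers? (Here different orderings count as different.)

455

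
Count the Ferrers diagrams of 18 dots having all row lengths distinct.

46

There are too many to list fully; the first 12 (by largest part) are:
18
17,1
16,2
15,3
15,2,1
14,4
14,3,1
13,5
13,4,1
13,3,2
12,6
12,5,1
…and 34 more, for 46 total.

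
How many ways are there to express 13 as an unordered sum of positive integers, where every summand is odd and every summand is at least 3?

3

Enumerating:
13
7,3,3
5,5,3
That's 3 in total.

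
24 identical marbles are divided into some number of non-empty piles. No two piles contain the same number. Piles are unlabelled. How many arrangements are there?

122

Enumerating by decreasing first part gives 122 partitions in all.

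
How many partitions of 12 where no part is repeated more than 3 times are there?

There are too many to list fully; the first 12 (by largest part) are:
12
11, 1
10, 2
10, 1, 1
9, 3
9, 2, 1
9, 1, 1, 1
8, 4
8, 3, 1
8, 2, 2
8, 2, 1, 1
7, 5
…and 38 more, for 50 total.

50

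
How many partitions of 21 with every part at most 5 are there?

221

Counting exhaustively, 221 partitions satisfy the conditions.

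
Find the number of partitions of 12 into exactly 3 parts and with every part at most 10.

The partitions of 12 that satisfy the conditions:
10+1+1
9+2+1
8+3+1
8+2+2
7+4+1
7+3+2
6+5+1
6+4+2
6+3+3
5+5+2
5+4+3
4+4+4

12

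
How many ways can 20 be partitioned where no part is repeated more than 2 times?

Direct enumeration gives 202 partitions.

202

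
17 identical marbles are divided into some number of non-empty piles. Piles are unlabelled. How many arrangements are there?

297

There are 297 such partitions.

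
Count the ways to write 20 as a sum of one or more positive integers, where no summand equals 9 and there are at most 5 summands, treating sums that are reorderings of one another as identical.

Enumerating by decreasing first part gives 165 partitions in all.

165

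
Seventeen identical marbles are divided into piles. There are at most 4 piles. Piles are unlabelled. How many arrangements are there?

A full systematic count gives 72.

72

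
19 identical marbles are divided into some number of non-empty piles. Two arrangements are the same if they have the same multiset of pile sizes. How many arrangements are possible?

There are 490 such partitions.

490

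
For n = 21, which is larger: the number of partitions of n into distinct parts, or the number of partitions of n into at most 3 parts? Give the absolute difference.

Partitions of 21 into distinct parts: 76.
Partitions of 21 into at most 3 parts: 48.
|76 − 48| = 28.

28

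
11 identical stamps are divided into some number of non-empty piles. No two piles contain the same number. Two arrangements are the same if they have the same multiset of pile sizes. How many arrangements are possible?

They are:
11
10, 1
9, 2
8, 3
8, 2, 1
7, 4
7, 3, 1
6, 5
6, 4, 1
6, 3, 2
5, 4, 2
5, 3, 2, 1

12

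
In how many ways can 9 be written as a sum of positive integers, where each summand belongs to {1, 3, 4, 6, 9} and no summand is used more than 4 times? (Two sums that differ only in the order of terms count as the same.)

7

Listing the qualifying partitions of 9:
9
3 + 6
1 + 1 + 1 + 6
1 + 4 + 4
1 + 1 + 3 + 4
3 + 3 + 3
1 + 1 + 1 + 3 + 3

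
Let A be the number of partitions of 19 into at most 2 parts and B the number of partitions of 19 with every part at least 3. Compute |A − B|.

Partitions of 19 into at most 2 parts: 10.
Partitions of 19 with every part at least 3: 39.
|10 − 39| = 29.

29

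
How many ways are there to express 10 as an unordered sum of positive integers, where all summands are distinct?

10

The partitions of 10 that satisfy the conditions:
10
1+9
2+8
3+7
1+2+7
4+6
1+3+6
1+4+5
2+3+5
1+2+3+4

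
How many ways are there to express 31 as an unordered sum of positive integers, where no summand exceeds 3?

Direct enumeration gives 96 partitions.

96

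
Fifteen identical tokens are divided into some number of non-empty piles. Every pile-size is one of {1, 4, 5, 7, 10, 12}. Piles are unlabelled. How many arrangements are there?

19

Listing the qualifying partitions of 15:
12 + 1 + 1 + 1
10 + 5
10 + 4 + 1
10 + 1 + 1 + 1 + 1 + 1
7 + 7 + 1
7 + 5 + 1 + 1 + 1
7 + 4 + 4
7 + 4 + 1 + 1 + 1 + 1
7 + 1 + 1 + 1 + 1 + 1 + 1 + 1 + 1
5 + 5 + 5
5 + 5 + 4 + 1
5 + 5 + 1 + 1 + 1 + 1 + 1
5 + 4 + 4 + 1 + 1
5 + 4 + 1 + 1 + 1 + 1 + 1 + 1
5 + 1 + 1 + 1 + 1 + 1 + 1 + 1 + 1 + 1 + 1
4 + 4 + 4 + 1 + 1 + 1
4 + 4 + 1 + 1 + 1 + 1 + 1 + 1 + 1
4 + 1 + 1 + 1 + 1 + 1 + 1 + 1 + 1 + 1 + 1 + 1
1 + 1 + 1 + 1 + 1 + 1 + 1 + 1 + 1 + 1 + 1 + 1 + 1 + 1 + 1
Counting gives 19.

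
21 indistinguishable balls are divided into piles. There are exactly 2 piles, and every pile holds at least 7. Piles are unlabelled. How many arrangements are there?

They are:
7, 14
8, 13
9, 12
10, 11

4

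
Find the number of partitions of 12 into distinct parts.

Listing the qualifying partitions of 12:
12
1+11
2+10
3+9
1+2+9
4+8
1+3+8
5+7
1+4+7
2+3+7
1+5+6
2+4+6
1+2+3+6
3+4+5
1+2+4+5
Counting gives 15.

15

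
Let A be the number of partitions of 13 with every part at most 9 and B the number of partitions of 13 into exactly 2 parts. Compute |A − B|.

Partitions of 13 with every part at most 9: 94.
Partitions of 13 into exactly 2 parts: 6.
|94 − 6| = 88.

88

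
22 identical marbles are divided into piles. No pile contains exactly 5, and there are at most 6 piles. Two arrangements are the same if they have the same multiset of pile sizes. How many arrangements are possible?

272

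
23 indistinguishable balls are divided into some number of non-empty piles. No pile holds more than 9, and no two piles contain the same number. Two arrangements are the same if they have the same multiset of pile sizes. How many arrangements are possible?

23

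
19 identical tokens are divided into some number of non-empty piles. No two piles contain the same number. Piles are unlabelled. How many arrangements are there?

54

A partial list (first 12 by largest part):
19
18, 1
17, 2
16, 3
16, 2, 1
15, 4
15, 3, 1
14, 5
14, 4, 1
14, 3, 2
13, 6
13, 5, 1
…and 42 more, for 54 total.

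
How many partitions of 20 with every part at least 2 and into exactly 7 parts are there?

11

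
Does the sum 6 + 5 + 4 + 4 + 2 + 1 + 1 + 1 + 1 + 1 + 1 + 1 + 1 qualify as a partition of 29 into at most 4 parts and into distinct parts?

The parts sum to 29, and the condition 'there are at most 4 summands' is violated.

No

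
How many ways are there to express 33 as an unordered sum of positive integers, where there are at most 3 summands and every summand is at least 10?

The partitions of 33 that satisfy the conditions:
33
23,10
22,11
21,12
20,13
19,14
18,15
17,16
13,10,10
12,11,10
11,11,11
Counting gives 11.

11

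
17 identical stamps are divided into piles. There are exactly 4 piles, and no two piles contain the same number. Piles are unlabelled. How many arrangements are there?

11

They are:
11, 3, 2, 1
10, 4, 2, 1
9, 5, 2, 1
9, 4, 3, 1
8, 6, 2, 1
8, 5, 3, 1
8, 4, 3, 2
7, 6, 3, 1
7, 5, 4, 1
7, 5, 3, 2
6, 5, 4, 2
Counting gives 11.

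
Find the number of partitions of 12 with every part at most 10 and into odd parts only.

They are:
9, 3
9, 1, 1, 1
7, 5
7, 3, 1, 1
7, 1, 1, 1, 1, 1
5, 5, 1, 1
5, 3, 3, 1
5, 3, 1, 1, 1, 1
5, 1, 1, 1, 1, 1, 1, 1
3, 3, 3, 3
3, 3, 3, 1, 1, 1
3, 3, 1, 1, 1, 1, 1, 1
3, 1, 1, 1, 1, 1, 1, 1, 1, 1
1, 1, 1, 1, 1, 1, 1, 1, 1, 1, 1, 1
That's 14 in total.

14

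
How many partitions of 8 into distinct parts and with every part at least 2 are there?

The partitions of 8 that satisfy the conditions:
8
6 + 2
5 + 3
Counting gives 3.

3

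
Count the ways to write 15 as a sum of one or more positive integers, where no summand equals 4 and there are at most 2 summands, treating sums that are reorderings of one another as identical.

7

Enumerating:
15
14+1
13+2
12+3
10+5
9+6
8+7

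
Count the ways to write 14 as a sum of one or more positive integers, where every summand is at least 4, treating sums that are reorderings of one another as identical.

7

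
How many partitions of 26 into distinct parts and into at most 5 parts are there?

Enumerating by decreasing first part gives 158 partitions in all.

158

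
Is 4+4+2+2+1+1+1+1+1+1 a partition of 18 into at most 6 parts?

No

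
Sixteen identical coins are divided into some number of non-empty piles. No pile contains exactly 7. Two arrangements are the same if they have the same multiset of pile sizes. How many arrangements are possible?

201

Enumerating by decreasing first part gives 201 partitions in all.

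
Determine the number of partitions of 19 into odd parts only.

54

A partial list (first 12 by largest part):
19
17 + 1 + 1
15 + 3 + 1
15 + 1 + 1 + 1 + 1
13 + 5 + 1
13 + 3 + 3
13 + 3 + 1 + 1 + 1
13 + 1 + 1 + 1 + 1 + 1 + 1
11 + 7 + 1
11 + 5 + 3
11 + 5 + 1 + 1 + 1
11 + 3 + 3 + 1 + 1
…and 42 more, for 54 total.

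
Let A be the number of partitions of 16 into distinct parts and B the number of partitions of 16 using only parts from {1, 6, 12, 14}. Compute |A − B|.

27

Partitions of 16 into distinct parts: 32.
Partitions of 16 using only parts from {1, 6, 12, 14}: 5.
|32 − 5| = 27.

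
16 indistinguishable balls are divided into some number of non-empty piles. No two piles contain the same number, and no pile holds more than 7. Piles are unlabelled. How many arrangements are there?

8

The partitions of 16 that satisfy the conditions:
7, 6, 3
7, 6, 2, 1
7, 5, 4
7, 5, 3, 1
7, 4, 3, 2
6, 5, 4, 1
6, 5, 3, 2
6, 4, 3, 2, 1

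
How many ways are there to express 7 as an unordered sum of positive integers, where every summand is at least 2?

4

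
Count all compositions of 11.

1024

Each of the 10 gaps between 11 units is either a break or not: 2^10 = 1024.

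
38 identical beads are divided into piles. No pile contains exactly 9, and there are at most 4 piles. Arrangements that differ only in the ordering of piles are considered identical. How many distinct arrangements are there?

There are 466 such partitions.

466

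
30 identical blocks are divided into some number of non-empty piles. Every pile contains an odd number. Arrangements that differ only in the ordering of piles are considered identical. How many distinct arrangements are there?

296

A full systematic count gives 296.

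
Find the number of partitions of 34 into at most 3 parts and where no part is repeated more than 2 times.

114

Systematic enumeration (by largest part, then next-largest, …) yields 114.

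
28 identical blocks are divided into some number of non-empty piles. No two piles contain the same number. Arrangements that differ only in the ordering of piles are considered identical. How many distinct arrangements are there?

There are 222 such partitions.

222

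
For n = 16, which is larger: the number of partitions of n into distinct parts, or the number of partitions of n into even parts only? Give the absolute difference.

10

Partitions of 16 into distinct parts: 32.
Partitions of 16 into even parts only: 22.
|32 − 22| = 10.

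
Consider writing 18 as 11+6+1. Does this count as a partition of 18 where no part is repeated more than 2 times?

The parts sum to 18, and the condition 'no summand is used more than 2 times' holds.

Yes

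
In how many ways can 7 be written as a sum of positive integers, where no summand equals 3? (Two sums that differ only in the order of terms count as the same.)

The partitions of 7 that satisfy the conditions:
7
6+1
5+2
5+1+1
4+2+1
4+1+1+1
2+2+2+1
2+2+1+1+1
2+1+1+1+1+1
1+1+1+1+1+1+1

10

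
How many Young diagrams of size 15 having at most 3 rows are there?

A partial list (first 12 by largest part):
15
1 + 14
2 + 13
1 + 1 + 13
3 + 12
1 + 2 + 12
4 + 11
1 + 3 + 11
2 + 2 + 11
5 + 10
1 + 4 + 10
2 + 3 + 10
…and 15 more, for 27 total.

27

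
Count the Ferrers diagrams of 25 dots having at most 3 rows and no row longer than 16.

40

There are too many to list fully; the first 12 (by largest part) are:
16,9
16,8,1
16,7,2
16,6,3
16,5,4
15,10
15,9,1
15,8,2
15,7,3
15,6,4
15,5,5
14,11
…and 28 more, for 40 total.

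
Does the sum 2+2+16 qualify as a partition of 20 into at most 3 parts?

Yes

The parts sum to 20, and the condition 'there are at most 3 summands' holds.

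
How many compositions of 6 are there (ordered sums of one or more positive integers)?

32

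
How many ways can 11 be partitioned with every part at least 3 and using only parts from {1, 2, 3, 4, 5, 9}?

2

Listing the qualifying partitions of 11:
5+3+3
4+4+3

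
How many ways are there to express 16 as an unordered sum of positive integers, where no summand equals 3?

130

Systematic enumeration (by largest part, then next-largest, …) yields 130.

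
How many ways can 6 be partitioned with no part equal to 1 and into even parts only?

Listing the qualifying partitions of 6:
6
4 + 2
2 + 2 + 2
Counting gives 3.

3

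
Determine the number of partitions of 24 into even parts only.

A full systematic count gives 77.

77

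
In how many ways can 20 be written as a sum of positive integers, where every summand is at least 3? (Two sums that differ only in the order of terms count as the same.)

There are too many to list fully; the first 12 (by largest part) are:
20
17,3
16,4
15,5
14,6
14,3,3
13,7
13,4,3
12,8
12,5,3
12,4,4
11,9
…and 37 more, for 49 total.

49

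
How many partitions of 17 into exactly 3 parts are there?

24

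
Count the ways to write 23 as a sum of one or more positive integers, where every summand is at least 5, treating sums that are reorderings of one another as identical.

Enumerating:
23
18 + 5
17 + 6
16 + 7
15 + 8
14 + 9
13 + 10
13 + 5 + 5
12 + 11
12 + 6 + 5
11 + 7 + 5
11 + 6 + 6
10 + 8 + 5
10 + 7 + 6
9 + 9 + 5
9 + 8 + 6
9 + 7 + 7
8 + 8 + 7
8 + 5 + 5 + 5
7 + 6 + 5 + 5
6 + 6 + 6 + 5
That's 21 in total.

21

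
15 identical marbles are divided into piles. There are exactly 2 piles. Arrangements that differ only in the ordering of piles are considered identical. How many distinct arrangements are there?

7

Listing the qualifying partitions of 15:
14 + 1
13 + 2
12 + 3
11 + 4
10 + 5
9 + 6
8 + 7
That's 7 in total.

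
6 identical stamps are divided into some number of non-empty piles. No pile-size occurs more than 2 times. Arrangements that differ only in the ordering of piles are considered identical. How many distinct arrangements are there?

They are:
6
5+1
4+2
4+1+1
3+3
3+2+1
2+2+1+1

7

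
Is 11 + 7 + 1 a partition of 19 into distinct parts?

Yes

The parts sum to 19, and the condition 'all summands are distinct' holds.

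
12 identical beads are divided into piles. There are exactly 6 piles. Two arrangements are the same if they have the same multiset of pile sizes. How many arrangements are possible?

11

Listing the qualifying partitions of 12:
7, 1, 1, 1, 1, 1
6, 2, 1, 1, 1, 1
5, 3, 1, 1, 1, 1
5, 2, 2, 1, 1, 1
4, 4, 1, 1, 1, 1
4, 3, 2, 1, 1, 1
4, 2, 2, 2, 1, 1
3, 3, 3, 1, 1, 1
3, 3, 2, 2, 1, 1
3, 2, 2, 2, 2, 1
2, 2, 2, 2, 2, 2
Counting gives 11.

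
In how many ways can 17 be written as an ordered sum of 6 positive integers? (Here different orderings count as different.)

4368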